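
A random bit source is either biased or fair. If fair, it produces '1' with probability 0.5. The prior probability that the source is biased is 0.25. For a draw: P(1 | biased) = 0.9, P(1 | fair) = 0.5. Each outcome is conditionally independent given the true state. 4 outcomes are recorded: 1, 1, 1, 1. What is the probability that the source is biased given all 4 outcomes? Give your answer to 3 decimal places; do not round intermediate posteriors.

0.778

Apply Bayes' rule sequentially, carrying P(biased) forward.
After '1': P(biased) = 0.9·0.2500 / (0.9·0.2500 + 0.5·0.7500) ≈ 0.3750
After '1': P(biased) = 0.9·0.3750 / (0.9·0.3750 + 0.5·0.6250) ≈ 0.5192
After '1': P(biased) = 0.9·0.5192 / (0.9·0.5192 + 0.5·0.4808) ≈ 0.6603
After '1': P(biased) = 0.9·0.6603 / (0.9·0.6603 + 0.5·0.3397) ≈ 0.7777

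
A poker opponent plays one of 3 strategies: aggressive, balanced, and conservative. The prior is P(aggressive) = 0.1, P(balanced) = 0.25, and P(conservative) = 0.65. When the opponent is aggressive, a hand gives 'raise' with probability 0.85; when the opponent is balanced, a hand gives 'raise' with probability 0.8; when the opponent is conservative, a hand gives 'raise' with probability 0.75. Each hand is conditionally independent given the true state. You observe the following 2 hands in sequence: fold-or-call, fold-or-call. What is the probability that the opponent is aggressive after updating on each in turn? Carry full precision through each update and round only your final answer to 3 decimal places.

After 'fold-or-call': normaliser = 0.15·0.1000 + 0.2·0.2500 + 0.25·0.6500; P(aggressive) ≈ 0.0659, P(balanced) ≈ 0.2198, P(conservative) ≈ 0.7143
After 'fold-or-call': normaliser = 0.15·0.0659 + 0.2·0.2198 + 0.25·0.7143; P(aggressive) ≈ 0.0426, P(balanced) ≈ 0.1891, P(conservative) ≈ 0.7683

0.043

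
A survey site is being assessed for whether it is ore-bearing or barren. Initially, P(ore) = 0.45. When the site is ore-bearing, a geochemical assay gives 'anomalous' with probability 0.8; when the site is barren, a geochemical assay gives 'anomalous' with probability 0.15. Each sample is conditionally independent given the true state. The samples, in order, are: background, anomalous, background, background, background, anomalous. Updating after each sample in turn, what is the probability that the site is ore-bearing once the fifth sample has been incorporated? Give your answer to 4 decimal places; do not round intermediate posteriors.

0.0132

Each posterior becomes the prior for the next update.
After 'background': P(ore) = 0.2·0.4500 / (0.2·0.4500 + 0.85·0.5500) ≈ 0.1614
After 'anomalous': P(ore) = 0.8·0.1614 / (0.8·0.1614 + 0.15·0.8386) ≈ 0.5066
After 'background': P(ore) = 0.2·0.5066 / (0.2·0.5066 + 0.85·0.4934) ≈ 0.1946
After 'background': P(ore) = 0.2·0.1946 / (0.2·0.1946 + 0.85·0.8054) ≈ 0.0538
After 'background': P(ore) = 0.2·0.0538 / (0.2·0.0538 + 0.85·0.9462) ≈ 0.0132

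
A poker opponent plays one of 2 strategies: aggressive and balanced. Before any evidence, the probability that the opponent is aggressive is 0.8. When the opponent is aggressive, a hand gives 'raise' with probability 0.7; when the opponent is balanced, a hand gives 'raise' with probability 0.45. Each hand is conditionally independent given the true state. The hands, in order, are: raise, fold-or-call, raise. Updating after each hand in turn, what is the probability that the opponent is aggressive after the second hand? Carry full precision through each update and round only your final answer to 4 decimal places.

0.7724

Each posterior becomes the prior for the next update.
After 'raise': P(aggressive) = 0.7·0.8000 / (0.7·0.8000 + 0.45·0.2000) ≈ 0.8615
After 'fold-or-call': P(aggressive) = 0.3·0.8615 / (0.3·0.8615 + 0.55·0.1385) ≈ 0.7724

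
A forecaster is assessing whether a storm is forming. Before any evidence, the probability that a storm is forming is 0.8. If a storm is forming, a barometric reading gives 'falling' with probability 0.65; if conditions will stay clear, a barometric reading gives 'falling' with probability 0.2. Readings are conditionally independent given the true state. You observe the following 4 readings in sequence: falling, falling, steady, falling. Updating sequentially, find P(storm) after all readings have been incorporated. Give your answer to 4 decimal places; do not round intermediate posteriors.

0.9836

After 'falling': P(storm) = 0.65·0.8000 / (0.65·0.8000 + 0.2·0.2000) ≈ 0.9286
After 'falling': P(storm) = 0.65·0.9286 / (0.65·0.9286 + 0.2·0.0714) ≈ 0.9769
After 'steady': P(storm) = 0.35·0.9769 / (0.35·0.9769 + 0.8·0.0231) ≈ 0.9487
After 'falling': P(storm) = 0.65·0.9487 / (0.65·0.9487 + 0.2·0.0513) ≈ 0.9836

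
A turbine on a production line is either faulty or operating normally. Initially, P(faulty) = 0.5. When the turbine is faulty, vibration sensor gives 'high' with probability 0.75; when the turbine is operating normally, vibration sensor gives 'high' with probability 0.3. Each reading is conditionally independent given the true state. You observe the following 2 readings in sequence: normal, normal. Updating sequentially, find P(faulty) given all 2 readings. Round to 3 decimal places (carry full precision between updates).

Each posterior becomes the prior for the next update.
After 'normal': P(faulty) = 0.25·0.5000 / (0.25·0.5000 + 0.7·0.5000) ≈ 0.2632
After 'normal': P(faulty) = 0.25·0.2632 / (0.25·0.2632 + 0.7·0.7368) ≈ 0.1131

0.113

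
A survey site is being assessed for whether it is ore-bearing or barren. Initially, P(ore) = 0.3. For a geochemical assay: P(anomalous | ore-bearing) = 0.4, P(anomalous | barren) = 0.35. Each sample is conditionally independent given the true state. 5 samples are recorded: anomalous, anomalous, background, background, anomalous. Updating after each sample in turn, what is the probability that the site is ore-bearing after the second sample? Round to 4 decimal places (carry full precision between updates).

Each posterior becomes the prior for the next update.
After 'anomalous': P(ore) = 0.4·0.3000 / (0.4·0.3000 + 0.35·0.7000) ≈ 0.3288
After 'anomalous': P(ore) = 0.4·0.3288 / (0.4·0.3288 + 0.35·0.6712) ≈ 0.3589

0.3589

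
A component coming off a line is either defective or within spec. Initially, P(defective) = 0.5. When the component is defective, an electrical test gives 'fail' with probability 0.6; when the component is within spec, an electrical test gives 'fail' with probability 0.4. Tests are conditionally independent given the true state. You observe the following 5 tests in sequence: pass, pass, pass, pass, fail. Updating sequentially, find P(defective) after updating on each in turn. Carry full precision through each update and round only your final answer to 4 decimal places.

0.2286

After 'pass': P(defective) = 0.4·0.5000 / (0.4·0.5000 + 0.6·0.5000) ≈ 0.4000
After 'pass': P(defective) = 0.4·0.4000 / (0.4·0.4000 + 0.6·0.6000) ≈ 0.3077
After 'pass': P(defective) = 0.4·0.3077 / (0.4·0.3077 + 0.6·0.6923) ≈ 0.2286
After 'pass': P(defective) = 0.4·0.2286 / (0.4·0.2286 + 0.6·0.7714) ≈ 0.1649
After 'fail': P(defective) = 0.6·0.1649 / (0.6·0.1649 + 0.4·0.8351) ≈ 0.2286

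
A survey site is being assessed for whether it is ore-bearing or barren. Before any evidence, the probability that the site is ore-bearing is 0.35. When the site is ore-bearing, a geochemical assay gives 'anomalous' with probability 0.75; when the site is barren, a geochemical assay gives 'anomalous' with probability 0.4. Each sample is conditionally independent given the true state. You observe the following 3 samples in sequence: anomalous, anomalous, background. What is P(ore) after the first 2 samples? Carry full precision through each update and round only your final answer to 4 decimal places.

Apply Bayes' rule sequentially, carrying P(ore) forward.
After 'anomalous': P(ore) = 0.75·0.3500 / (0.75·0.3500 + 0.4·0.6500) ≈ 0.5024
After 'anomalous': P(ore) = 0.75·0.5024 / (0.75·0.5024 + 0.4·0.4976) ≈ 0.6543

0.6543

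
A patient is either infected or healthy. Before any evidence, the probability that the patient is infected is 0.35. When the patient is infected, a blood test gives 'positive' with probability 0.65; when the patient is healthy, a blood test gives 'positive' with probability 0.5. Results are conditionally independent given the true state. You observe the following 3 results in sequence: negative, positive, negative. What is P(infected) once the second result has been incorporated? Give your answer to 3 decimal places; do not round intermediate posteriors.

0.329

After 'negative': P(infected) = 0.35·0.3500 / (0.35·0.3500 + 0.5·0.6500) ≈ 0.2737
After 'positive': P(infected) = 0.65·0.2737 / (0.65·0.2737 + 0.5·0.7263) ≈ 0.3289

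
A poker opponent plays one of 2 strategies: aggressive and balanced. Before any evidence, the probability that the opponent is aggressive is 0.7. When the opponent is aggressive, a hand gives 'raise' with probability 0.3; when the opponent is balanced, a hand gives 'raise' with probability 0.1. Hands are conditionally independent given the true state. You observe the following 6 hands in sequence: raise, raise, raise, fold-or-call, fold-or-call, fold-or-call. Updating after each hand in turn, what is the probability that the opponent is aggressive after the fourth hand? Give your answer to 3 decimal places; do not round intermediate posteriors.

0.980

After 'raise': P(aggressive) = 0.3·0.7000 / (0.3·0.7000 + 0.1·0.3000) ≈ 0.8750
After 'raise': P(aggressive) = 0.3·0.8750 / (0.3·0.8750 + 0.1·0.1250) ≈ 0.9545
After 'raise': P(aggressive) = 0.3·0.9545 / (0.3·0.9545 + 0.1·0.0455) ≈ 0.9844
After 'fold-or-call': P(aggressive) = 0.7·0.9844 / (0.7·0.9844 + 0.9·0.0156) ≈ 0.9800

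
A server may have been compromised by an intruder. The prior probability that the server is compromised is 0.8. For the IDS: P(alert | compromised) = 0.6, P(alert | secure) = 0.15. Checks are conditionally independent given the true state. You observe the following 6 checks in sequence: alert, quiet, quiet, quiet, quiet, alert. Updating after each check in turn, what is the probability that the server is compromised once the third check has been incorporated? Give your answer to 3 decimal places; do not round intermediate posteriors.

0.780

Each posterior becomes the prior for the next update.
After 'alert': P(compromised) = 0.6·0.8000 / (0.6·0.8000 + 0.15·0.2000) ≈ 0.9412
After 'quiet': P(compromised) = 0.4·0.9412 / (0.4·0.9412 + 0.85·0.0588) ≈ 0.8828
After 'quiet': P(compromised) = 0.4·0.8828 / (0.4·0.8828 + 0.85·0.1172) ≈ 0.7799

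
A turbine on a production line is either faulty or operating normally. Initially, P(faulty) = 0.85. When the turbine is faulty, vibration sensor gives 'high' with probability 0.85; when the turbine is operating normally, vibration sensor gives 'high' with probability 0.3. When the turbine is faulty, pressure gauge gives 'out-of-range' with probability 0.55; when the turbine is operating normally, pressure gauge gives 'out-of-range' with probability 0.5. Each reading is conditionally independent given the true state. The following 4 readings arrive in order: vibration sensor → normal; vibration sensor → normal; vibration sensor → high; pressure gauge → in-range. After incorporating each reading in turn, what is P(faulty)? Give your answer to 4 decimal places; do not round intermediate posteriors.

0.3989

After vibration sensor='normal': P(faulty) = 0.15·0.8500 / (0.15·0.8500 + 0.7·0.1500) ≈ 0.5484
After vibration sensor='normal': P(faulty) = 0.15·0.5484 / (0.15·0.5484 + 0.7·0.4516) ≈ 0.2065
After vibration sensor='high': P(faulty) = 0.85·0.2065 / (0.85·0.2065 + 0.3·0.7935) ≈ 0.4244
After pressure gauge='in-range': P(faulty) = 0.45·0.4244 / (0.45·0.4244 + 0.5·0.5756) ≈ 0.3989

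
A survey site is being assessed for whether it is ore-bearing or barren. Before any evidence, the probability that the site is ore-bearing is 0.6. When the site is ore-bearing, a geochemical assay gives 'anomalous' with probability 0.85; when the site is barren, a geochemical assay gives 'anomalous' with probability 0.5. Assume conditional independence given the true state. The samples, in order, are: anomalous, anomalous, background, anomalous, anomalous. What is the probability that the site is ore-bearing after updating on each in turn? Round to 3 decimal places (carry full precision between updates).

After 'anomalous': P(ore) = 0.85·0.6000 / (0.85·0.6000 + 0.5·0.4000) ≈ 0.7183
After 'anomalous': P(ore) = 0.85·0.7183 / (0.85·0.7183 + 0.5·0.2817) ≈ 0.8126
After 'background': P(ore) = 0.15·0.8126 / (0.15·0.8126 + 0.5·0.1874) ≈ 0.5653
After 'anomalous': P(ore) = 0.85·0.5653 / (0.85·0.5653 + 0.5·0.4347) ≈ 0.6886
After 'anomalous': P(ore) = 0.85·0.6886 / (0.85·0.6886 + 0.5·0.3114) ≈ 0.7898

0.790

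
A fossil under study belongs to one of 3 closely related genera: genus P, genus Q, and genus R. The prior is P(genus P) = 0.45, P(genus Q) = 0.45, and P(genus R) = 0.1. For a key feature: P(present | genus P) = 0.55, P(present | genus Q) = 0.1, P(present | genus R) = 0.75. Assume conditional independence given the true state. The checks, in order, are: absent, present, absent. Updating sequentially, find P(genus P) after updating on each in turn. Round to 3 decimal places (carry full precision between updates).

Apply Bayes' rule sequentially, carrying P(genus P) forward.
After 'absent': normaliser = 0.45·0.4500 + 0.9·0.4500 + 0.25·0.1000; P(genus P) ≈ 0.3202, P(genus Q) ≈ 0.6403, P(genus R) ≈ 0.0395
After 'present': normaliser = 0.55·0.3202 + 0.1·0.6403 + 0.75·0.0395; P(genus P) ≈ 0.6527, P(genus Q) ≈ 0.2374, P(genus R) ≈ 0.1099
After 'absent': normaliser = 0.45·0.6527 + 0.9·0.2374 + 0.25·0.1099; P(genus P) ≈ 0.5492, P(genus Q) ≈ 0.3994, P(genus R) ≈ 0.0514

0.549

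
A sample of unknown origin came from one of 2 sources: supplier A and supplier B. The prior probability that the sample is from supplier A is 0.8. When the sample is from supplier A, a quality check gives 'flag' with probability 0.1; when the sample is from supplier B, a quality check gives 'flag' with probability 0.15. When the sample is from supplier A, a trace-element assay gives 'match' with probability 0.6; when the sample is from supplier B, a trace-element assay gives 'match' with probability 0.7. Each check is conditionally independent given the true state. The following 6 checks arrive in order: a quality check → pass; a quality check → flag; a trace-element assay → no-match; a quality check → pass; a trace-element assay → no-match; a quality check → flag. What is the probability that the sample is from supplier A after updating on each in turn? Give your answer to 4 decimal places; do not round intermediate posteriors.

Apply Bayes' rule sequentially, carrying P(supplier A) forward.
After a quality check='pass': P(supplier A) = 0.9·0.8000 / (0.9·0.8000 + 0.85·0.2000) ≈ 0.8090
After a quality check='flag': P(supplier A) = 0.1·0.8090 / (0.1·0.8090 + 0.15·0.1910) ≈ 0.7385
After a trace-element assay='no-match': P(supplier A) = 0.4·0.7385 / (0.4·0.7385 + 0.3·0.2615) ≈ 0.7901
After a quality check='pass': P(supplier A) = 0.9·0.7901 / (0.9·0.7901 + 0.85·0.2099) ≈ 0.7994
After a trace-element assay='no-match': P(supplier A) = 0.4·0.7994 / (0.4·0.7994 + 0.3·0.2006) ≈ 0.8416
After a quality check='flag': P(supplier A) = 0.1·0.8416 / (0.1·0.8416 + 0.15·0.1584) ≈ 0.7799

0.7799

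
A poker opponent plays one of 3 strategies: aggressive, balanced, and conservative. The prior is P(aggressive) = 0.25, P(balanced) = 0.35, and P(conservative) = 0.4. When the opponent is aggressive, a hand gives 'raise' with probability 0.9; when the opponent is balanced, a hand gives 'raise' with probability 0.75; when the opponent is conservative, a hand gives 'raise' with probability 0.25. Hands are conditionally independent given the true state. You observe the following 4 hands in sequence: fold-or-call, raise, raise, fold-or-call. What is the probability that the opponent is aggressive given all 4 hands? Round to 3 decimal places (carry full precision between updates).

0.071

After 'fold-or-call': normaliser = 0.1·0.2500 + 0.25·0.3500 + 0.75·0.4000; P(aggressive) ≈ 0.0606, P(balanced) ≈ 0.2121, P(conservative) ≈ 0.7273
After 'raise': normaliser = 0.9·0.0606 + 0.75·0.2121 + 0.25·0.7273; P(aggressive) ≈ 0.1379, P(balanced) ≈ 0.4023, P(conservative) ≈ 0.4598
After 'raise': normaliser = 0.9·0.1379 + 0.75·0.4023 + 0.25·0.4598; P(aggressive) ≈ 0.2295, P(balanced) ≈ 0.5579, P(conservative) ≈ 0.2125
After 'fold-or-call': normaliser = 0.1·0.2295 + 0.25·0.5579 + 0.75·0.2125; P(aggressive) ≈ 0.0713, P(balanced) ≈ 0.4334, P(conservative) ≈ 0.4953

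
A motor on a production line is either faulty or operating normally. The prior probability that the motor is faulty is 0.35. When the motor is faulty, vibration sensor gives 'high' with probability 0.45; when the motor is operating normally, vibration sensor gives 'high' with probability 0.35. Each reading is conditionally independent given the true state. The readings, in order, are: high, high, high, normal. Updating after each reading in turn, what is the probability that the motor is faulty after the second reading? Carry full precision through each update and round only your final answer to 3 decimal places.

0.471

After 'high': P(faulty) = 0.45·0.3500 / (0.45·0.3500 + 0.35·0.6500) ≈ 0.4091
After 'high': P(faulty) = 0.45·0.4091 / (0.45·0.4091 + 0.35·0.5909) ≈ 0.4709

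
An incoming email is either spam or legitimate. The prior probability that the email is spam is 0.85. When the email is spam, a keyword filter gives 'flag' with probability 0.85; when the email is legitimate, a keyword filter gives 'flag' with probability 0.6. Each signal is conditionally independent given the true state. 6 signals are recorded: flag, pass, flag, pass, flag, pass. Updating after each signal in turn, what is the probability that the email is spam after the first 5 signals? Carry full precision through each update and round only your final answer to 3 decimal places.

0.694

After 'flag': P(spam) = 0.85·0.8500 / (0.85·0.8500 + 0.6·0.1500) ≈ 0.8892
After 'pass': P(spam) = 0.15·0.8892 / (0.15·0.8892 + 0.4·0.1108) ≈ 0.7506
After 'flag': P(spam) = 0.85·0.7506 / (0.85·0.7506 + 0.6·0.2494) ≈ 0.8101
After 'pass': P(spam) = 0.15·0.8101 / (0.15·0.8101 + 0.4·0.1899) ≈ 0.6153
After 'flag': P(spam) = 0.85·0.6153 / (0.85·0.6153 + 0.6·0.3847) ≈ 0.6938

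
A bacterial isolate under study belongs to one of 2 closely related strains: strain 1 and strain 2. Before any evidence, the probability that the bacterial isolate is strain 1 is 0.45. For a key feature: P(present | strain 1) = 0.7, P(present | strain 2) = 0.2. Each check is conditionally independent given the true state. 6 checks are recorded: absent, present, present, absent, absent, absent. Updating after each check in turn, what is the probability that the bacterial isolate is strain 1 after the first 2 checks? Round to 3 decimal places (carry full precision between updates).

After 'absent': P(strain 1) = 0.3·0.4500 / (0.3·0.4500 + 0.8·0.5500) ≈ 0.2348
After 'present': P(strain 1) = 0.7·0.2348 / (0.7·0.2348 + 0.2·0.7652) ≈ 0.5178

0.518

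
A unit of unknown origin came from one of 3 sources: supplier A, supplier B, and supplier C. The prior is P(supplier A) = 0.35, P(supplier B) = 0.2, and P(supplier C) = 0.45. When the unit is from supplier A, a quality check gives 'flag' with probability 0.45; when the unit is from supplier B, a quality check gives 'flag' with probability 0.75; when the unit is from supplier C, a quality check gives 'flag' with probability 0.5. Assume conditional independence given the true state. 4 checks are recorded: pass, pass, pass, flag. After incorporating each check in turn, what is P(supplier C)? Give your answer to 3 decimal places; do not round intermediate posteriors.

0.496

After 'pass': normaliser = 0.55·0.3500 + 0.25·0.2000 + 0.5·0.4500; P(supplier A) ≈ 0.4118, P(supplier B) ≈ 0.1070, P(supplier C) ≈ 0.4813
After 'pass': normaliser = 0.55·0.4118 + 0.25·0.1070 + 0.5·0.4813; P(supplier A) ≈ 0.4586, P(supplier B) ≈ 0.0541, P(supplier C) ≈ 0.4873
After 'pass': normaliser = 0.55·0.4586 + 0.25·0.0541 + 0.5·0.4873; P(supplier A) ≈ 0.4951, P(supplier B) ≈ 0.0266, P(supplier C) ≈ 0.4783
After 'flag': normaliser = 0.45·0.4951 + 0.75·0.0266 + 0.5·0.4783; P(supplier A) ≈ 0.4624, P(supplier B) ≈ 0.0414, P(supplier C) ≈ 0.4963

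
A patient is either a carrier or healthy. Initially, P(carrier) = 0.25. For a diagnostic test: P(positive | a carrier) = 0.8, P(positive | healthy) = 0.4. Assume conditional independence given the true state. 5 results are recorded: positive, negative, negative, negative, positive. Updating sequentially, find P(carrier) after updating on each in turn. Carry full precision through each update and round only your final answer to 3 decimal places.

0.047

After 'positive': P(carrier) = 0.8·0.2500 / (0.8·0.2500 + 0.4·0.7500) ≈ 0.4000
After 'negative': P(carrier) = 0.2·0.4000 / (0.2·0.4000 + 0.6·0.6000) ≈ 0.1818
After 'negative': P(carrier) = 0.2·0.1818 / (0.2·0.1818 + 0.6·0.8182) ≈ 0.0690
After 'negative': P(carrier) = 0.2·0.0690 / (0.2·0.0690 + 0.6·0.9310) ≈ 0.0241
After 'positive': P(carrier) = 0.8·0.0241 / (0.8·0.0241 + 0.4·0.9759) ≈ 0.0471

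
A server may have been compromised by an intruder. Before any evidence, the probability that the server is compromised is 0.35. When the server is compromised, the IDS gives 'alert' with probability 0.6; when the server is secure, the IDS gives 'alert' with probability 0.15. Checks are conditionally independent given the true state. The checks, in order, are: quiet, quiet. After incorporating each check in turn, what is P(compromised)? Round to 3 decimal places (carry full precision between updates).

After 'quiet': P(compromised) = 0.4·0.3500 / (0.4·0.3500 + 0.85·0.6500) ≈ 0.2022
After 'quiet': P(compromised) = 0.4·0.2022 / (0.4·0.2022 + 0.85·0.7978) ≈ 0.1065

0.107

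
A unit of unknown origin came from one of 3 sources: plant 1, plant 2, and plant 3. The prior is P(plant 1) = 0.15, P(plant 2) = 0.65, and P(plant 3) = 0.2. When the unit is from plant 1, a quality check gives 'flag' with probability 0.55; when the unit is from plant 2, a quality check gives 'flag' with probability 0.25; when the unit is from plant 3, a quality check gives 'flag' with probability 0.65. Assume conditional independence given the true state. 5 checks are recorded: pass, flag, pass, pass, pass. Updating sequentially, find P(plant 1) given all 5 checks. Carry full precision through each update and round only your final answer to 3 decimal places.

0.060

Each posterior becomes the prior for the next update.
After 'pass': normaliser = 0.45·0.1500 + 0.75·0.6500 + 0.35·0.2000; P(plant 1) ≈ 0.1080, P(plant 2) ≈ 0.7800, P(plant 3) ≈ 0.1120
After 'flag': normaliser = 0.55·0.1080 + 0.25·0.7800 + 0.65·0.1120; P(plant 1) ≈ 0.1815, P(plant 2) ≈ 0.5960, P(plant 3) ≈ 0.2225
After 'pass': normaliser = 0.45·0.1815 + 0.75·0.5960 + 0.35·0.2225; P(plant 1) ≈ 0.1347, P(plant 2) ≈ 0.7369, P(plant 3) ≈ 0.1284
After 'pass': normaliser = 0.45·0.1347 + 0.75·0.7369 + 0.35·0.1284; P(plant 1) ≈ 0.0921, P(plant 2) ≈ 0.8397, P(plant 3) ≈ 0.0683
After 'pass': normaliser = 0.45·0.0921 + 0.75·0.8397 + 0.35·0.0683; P(plant 1) ≈ 0.0596, P(plant 2) ≈ 0.9060, P(plant 3) ≈ 0.0344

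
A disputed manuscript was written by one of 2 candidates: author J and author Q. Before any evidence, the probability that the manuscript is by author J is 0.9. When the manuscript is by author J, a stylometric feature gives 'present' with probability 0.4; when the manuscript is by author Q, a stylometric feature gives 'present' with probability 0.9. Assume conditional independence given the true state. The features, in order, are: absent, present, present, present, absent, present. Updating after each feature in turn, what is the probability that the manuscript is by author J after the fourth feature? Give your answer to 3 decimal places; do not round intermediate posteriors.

0.826

After 'absent': P(author J) = 0.6·0.9000 / (0.6·0.9000 + 0.1·0.1000) ≈ 0.9818
After 'present': P(author J) = 0.4·0.9818 / (0.4·0.9818 + 0.9·0.0182) ≈ 0.9600
After 'present': P(author J) = 0.4·0.9600 / (0.4·0.9600 + 0.9·0.0400) ≈ 0.9143
After 'present': P(author J) = 0.4·0.9143 / (0.4·0.9143 + 0.9·0.0857) ≈ 0.8258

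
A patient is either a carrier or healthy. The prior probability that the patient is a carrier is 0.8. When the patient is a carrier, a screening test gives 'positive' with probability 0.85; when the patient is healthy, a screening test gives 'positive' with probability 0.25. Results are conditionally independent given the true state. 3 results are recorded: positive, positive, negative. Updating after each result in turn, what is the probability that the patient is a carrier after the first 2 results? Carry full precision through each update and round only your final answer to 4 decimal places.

0.9788

After 'positive': P(carrier) = 0.85·0.8000 / (0.85·0.8000 + 0.25·0.2000) ≈ 0.9315
After 'positive': P(carrier) = 0.85·0.9315 / (0.85·0.9315 + 0.25·0.0685) ≈ 0.9788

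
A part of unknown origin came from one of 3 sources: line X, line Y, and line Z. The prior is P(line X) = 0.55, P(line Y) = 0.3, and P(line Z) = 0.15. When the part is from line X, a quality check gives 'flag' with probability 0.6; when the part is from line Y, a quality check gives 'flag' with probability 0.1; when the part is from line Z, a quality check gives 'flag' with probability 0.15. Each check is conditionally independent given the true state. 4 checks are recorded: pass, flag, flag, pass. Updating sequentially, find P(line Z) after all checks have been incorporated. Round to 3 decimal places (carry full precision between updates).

After 'pass': normaliser = 0.4·0.5500 + 0.9·0.3000 + 0.85·0.1500; P(line X) ≈ 0.3563, P(line Y) ≈ 0.4372, P(line Z) ≈ 0.2065
After 'flag': normaliser = 0.6·0.3563 + 0.1·0.4372 + 0.15·0.2065; P(line X) ≈ 0.7411, P(line Y) ≈ 0.1516, P(line Z) ≈ 0.1074
After 'flag': normaliser = 0.6·0.7411 + 0.1·0.1516 + 0.15·0.1074; P(line X) ≈ 0.9343, P(line Y) ≈ 0.0319, P(line Z) ≈ 0.0338
After 'pass': normaliser = 0.4·0.9343 + 0.9·0.0319 + 0.85·0.0338; P(line X) ≈ 0.8668, P(line Y) ≈ 0.0665, P(line Z) ≈ 0.0667

0.067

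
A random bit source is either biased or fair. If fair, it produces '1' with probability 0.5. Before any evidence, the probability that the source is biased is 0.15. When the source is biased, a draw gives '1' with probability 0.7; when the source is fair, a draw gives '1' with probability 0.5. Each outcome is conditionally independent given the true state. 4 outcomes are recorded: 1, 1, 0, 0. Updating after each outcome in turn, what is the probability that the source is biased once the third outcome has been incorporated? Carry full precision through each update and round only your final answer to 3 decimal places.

After '1': P(biased) = 0.7·0.1500 / (0.7·0.1500 + 0.5·0.8500) ≈ 0.1981
After '1': P(biased) = 0.7·0.1981 / (0.7·0.1981 + 0.5·0.8019) ≈ 0.2570
After '0': P(biased) = 0.3·0.2570 / (0.3·0.2570 + 0.5·0.7430) ≈ 0.1719

0.172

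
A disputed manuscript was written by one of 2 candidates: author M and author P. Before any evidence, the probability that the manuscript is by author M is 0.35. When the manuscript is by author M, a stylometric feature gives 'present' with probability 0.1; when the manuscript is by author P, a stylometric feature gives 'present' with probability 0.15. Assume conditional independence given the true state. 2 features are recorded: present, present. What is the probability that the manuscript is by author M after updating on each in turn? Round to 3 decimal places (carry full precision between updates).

0.193

After 'present': P(author M) = 0.1·0.3500 / (0.1·0.3500 + 0.15·0.6500) ≈ 0.2642
After 'present': P(author M) = 0.1·0.2642 / (0.1·0.2642 + 0.15·0.7358) ≈ 0.1931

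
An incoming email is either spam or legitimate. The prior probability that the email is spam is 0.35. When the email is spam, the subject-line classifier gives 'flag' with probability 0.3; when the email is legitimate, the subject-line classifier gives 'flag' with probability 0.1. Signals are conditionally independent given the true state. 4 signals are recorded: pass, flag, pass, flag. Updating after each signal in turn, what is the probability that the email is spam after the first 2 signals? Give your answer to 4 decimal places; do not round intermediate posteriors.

0.5568

After 'pass': P(spam) = 0.7·0.3500 / (0.7·0.3500 + 0.9·0.6500) ≈ 0.2952
After 'flag': P(spam) = 0.3·0.2952 / (0.3·0.2952 + 0.1·0.7048) ≈ 0.5568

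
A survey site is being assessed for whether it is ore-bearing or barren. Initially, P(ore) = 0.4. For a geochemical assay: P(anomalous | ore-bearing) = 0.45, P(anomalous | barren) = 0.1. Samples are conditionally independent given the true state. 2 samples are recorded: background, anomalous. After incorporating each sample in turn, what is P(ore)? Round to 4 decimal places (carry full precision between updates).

Apply Bayes' rule sequentially, carrying P(ore) forward.
After 'background': P(ore) = 0.55·0.4000 / (0.55·0.4000 + 0.9·0.6000) ≈ 0.2895
After 'anomalous': P(ore) = 0.45·0.2895 / (0.45·0.2895 + 0.1·0.7105) ≈ 0.6471

0.6471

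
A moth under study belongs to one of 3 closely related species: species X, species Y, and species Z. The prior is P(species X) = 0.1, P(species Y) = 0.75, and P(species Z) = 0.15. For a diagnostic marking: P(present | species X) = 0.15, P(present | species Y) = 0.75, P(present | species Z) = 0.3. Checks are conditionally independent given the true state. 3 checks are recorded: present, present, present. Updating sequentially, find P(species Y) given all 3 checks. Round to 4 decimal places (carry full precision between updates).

0.9863

After 'present': normaliser = 0.15·0.1000 + 0.75·0.7500 + 0.3·0.1500; P(species X) ≈ 0.0241, P(species Y) ≈ 0.9036, P(species Z) ≈ 0.0723
After 'present': normaliser = 0.15·0.0241 + 0.75·0.9036 + 0.3·0.0723; P(species X) ≈ 0.0051, P(species Y) ≈ 0.9640, P(species Z) ≈ 0.0308
After 'present': normaliser = 0.15·0.0051 + 0.75·0.9640 + 0.3·0.0308; P(species X) ≈ 0.0011, P(species Y) ≈ 0.9863, P(species Z) ≈ 0.0126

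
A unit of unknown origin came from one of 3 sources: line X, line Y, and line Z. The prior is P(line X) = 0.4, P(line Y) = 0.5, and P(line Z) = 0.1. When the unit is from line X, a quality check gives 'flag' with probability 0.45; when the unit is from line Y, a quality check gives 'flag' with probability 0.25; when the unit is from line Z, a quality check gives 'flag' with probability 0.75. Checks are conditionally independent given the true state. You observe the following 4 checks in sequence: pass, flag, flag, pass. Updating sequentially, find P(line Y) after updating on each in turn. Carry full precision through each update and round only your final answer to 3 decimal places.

After 'pass': normaliser = 0.55·0.4000 + 0.75·0.5000 + 0.25·0.1000; P(line X) ≈ 0.3548, P(line Y) ≈ 0.6048, P(line Z) ≈ 0.0403
After 'flag': normaliser = 0.45·0.3548 + 0.25·0.6048 + 0.75·0.0403; P(line X) ≈ 0.4681, P(line Y) ≈ 0.4433, P(line Z) ≈ 0.0887
After 'flag': normaliser = 0.45·0.4681 + 0.25·0.4433 + 0.75·0.0887; P(line X) ≈ 0.5430, P(line Y) ≈ 0.2856, P(line Z) ≈ 0.1714
After 'pass': normaliser = 0.55·0.5430 + 0.75·0.2856 + 0.25·0.1714; P(line X) ≈ 0.5374, P(line Y) ≈ 0.3855, P(line Z) ≈ 0.0771

0.386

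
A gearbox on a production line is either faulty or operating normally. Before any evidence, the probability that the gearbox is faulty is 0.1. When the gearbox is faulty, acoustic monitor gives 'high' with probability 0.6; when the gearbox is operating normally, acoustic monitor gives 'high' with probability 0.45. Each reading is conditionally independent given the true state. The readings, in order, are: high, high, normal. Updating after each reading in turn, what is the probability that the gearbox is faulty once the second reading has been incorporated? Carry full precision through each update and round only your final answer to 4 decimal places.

After 'high': P(faulty) = 0.6·0.1000 / (0.6·0.1000 + 0.45·0.9000) ≈ 0.1290
After 'high': P(faulty) = 0.6·0.1290 / (0.6·0.1290 + 0.45·0.8710) ≈ 0.1649

0.1649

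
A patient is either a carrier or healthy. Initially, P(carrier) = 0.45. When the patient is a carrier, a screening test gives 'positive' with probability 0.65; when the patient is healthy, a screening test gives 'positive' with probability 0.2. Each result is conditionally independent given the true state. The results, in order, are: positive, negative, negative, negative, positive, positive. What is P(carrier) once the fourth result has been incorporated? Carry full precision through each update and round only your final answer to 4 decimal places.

0.1821

Apply Bayes' rule sequentially, carrying P(carrier) forward.
After 'positive': P(carrier) = 0.65·0.4500 / (0.65·0.4500 + 0.2·0.5500) ≈ 0.7267
After 'negative': P(carrier) = 0.35·0.7267 / (0.35·0.7267 + 0.8·0.2733) ≈ 0.5378
After 'negative': P(carrier) = 0.35·0.5378 / (0.35·0.5378 + 0.8·0.4622) ≈ 0.3373
After 'negative': P(carrier) = 0.35·0.3373 / (0.35·0.3373 + 0.8·0.6627) ≈ 0.1821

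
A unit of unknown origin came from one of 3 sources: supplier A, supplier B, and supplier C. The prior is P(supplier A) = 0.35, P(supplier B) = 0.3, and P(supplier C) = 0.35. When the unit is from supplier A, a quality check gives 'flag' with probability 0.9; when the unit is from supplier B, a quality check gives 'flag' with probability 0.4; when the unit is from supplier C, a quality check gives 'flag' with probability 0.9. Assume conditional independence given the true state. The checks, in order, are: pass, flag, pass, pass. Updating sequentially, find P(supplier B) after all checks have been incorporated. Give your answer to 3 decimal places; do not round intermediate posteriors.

Apply Bayes' rule sequentially, carrying P(supplier B) forward.
After 'pass': normaliser = 0.1·0.3500 + 0.6·0.3000 + 0.1·0.3500; P(supplier A) ≈ 0.1400, P(supplier B) ≈ 0.7200, P(supplier C) ≈ 0.1400
After 'flag': normaliser = 0.9·0.1400 + 0.4·0.7200 + 0.9·0.1400; P(supplier A) ≈ 0.2333, P(supplier B) ≈ 0.5333, P(supplier C) ≈ 0.2333
After 'pass': normaliser = 0.1·0.2333 + 0.6·0.5333 + 0.1·0.2333; P(supplier A) ≈ 0.0636, P(supplier B) ≈ 0.8727, P(supplier C) ≈ 0.0636
After 'pass': normaliser = 0.1·0.0636 + 0.6·0.8727 + 0.1·0.0636; P(supplier A) ≈ 0.0119, P(supplier B) ≈ 0.9763, P(supplier C) ≈ 0.0119

0.976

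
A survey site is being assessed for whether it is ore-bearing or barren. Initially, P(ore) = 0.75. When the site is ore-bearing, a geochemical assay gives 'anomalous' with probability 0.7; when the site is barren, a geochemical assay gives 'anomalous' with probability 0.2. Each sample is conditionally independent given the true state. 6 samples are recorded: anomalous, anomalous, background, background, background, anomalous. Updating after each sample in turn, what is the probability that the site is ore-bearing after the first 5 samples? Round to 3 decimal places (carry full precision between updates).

0.660

After 'anomalous': P(ore) = 0.7·0.7500 / (0.7·0.7500 + 0.2·0.2500) ≈ 0.9130
After 'anomalous': P(ore) = 0.7·0.9130 / (0.7·0.9130 + 0.2·0.0870) ≈ 0.9735
After 'background': P(ore) = 0.3·0.9735 / (0.3·0.9735 + 0.8·0.0265) ≈ 0.9323
After 'background': P(ore) = 0.3·0.9323 / (0.3·0.9323 + 0.8·0.0677) ≈ 0.8379
After 'background': P(ore) = 0.3·0.8379 / (0.3·0.8379 + 0.8·0.1621) ≈ 0.6596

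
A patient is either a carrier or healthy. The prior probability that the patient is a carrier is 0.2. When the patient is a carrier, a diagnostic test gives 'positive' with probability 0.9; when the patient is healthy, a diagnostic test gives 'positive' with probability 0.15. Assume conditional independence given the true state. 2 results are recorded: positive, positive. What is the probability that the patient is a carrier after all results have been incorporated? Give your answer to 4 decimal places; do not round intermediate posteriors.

0.9000

After 'positive': P(carrier) = 0.9·0.2000 / (0.9·0.2000 + 0.15·0.8000) ≈ 0.6000
After 'positive': P(carrier) = 0.9·0.6000 / (0.9·0.6000 + 0.15·0.4000) ≈ 0.9000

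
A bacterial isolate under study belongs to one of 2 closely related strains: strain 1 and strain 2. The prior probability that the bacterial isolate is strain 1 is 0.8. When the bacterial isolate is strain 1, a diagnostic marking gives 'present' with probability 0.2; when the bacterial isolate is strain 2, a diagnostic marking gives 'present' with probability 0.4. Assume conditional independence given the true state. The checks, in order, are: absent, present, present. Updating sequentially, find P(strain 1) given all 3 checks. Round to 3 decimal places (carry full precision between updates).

0.571

Each posterior becomes the prior for the next update.
After 'absent': P(strain 1) = 0.8·0.8000 / (0.8·0.8000 + 0.6·0.2000) ≈ 0.8421
After 'present': P(strain 1) = 0.2·0.8421 / (0.2·0.8421 + 0.4·0.1579) ≈ 0.7273
After 'present': P(strain 1) = 0.2·0.7273 / (0.2·0.7273 + 0.4·0.2727) ≈ 0.5714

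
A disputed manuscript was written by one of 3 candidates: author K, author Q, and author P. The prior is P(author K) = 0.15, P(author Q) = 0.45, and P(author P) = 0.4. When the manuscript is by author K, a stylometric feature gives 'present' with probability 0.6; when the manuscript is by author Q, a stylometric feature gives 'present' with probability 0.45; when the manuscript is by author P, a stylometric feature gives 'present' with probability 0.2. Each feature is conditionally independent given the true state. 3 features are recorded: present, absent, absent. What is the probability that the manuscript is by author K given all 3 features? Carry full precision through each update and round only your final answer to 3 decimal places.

After 'present': normaliser = 0.6·0.1500 + 0.45·0.4500 + 0.2·0.4000; P(author K) ≈ 0.2416, P(author Q) ≈ 0.5436, P(author P) ≈ 0.2148
After 'absent': normaliser = 0.4·0.2416 + 0.55·0.5436 + 0.8·0.2148; P(author K) ≈ 0.1703, P(author Q) ≈ 0.5269, P(author P) ≈ 0.3028
After 'absent': normaliser = 0.4·0.1703 + 0.55·0.5269 + 0.8·0.3028; P(author K) ≈ 0.1135, P(author Q) ≈ 0.4829, P(author P) ≈ 0.4036

0.114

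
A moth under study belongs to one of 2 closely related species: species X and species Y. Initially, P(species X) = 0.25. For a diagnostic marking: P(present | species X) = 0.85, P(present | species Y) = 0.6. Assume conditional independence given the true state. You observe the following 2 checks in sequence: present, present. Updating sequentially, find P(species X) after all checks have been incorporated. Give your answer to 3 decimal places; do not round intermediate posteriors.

Each posterior becomes the prior for the next update.
After 'present': P(species X) = 0.85·0.2500 / (0.85·0.2500 + 0.6·0.7500) ≈ 0.3208
After 'present': P(species X) = 0.85·0.3208 / (0.85·0.3208 + 0.6·0.6792) ≈ 0.4008

0.401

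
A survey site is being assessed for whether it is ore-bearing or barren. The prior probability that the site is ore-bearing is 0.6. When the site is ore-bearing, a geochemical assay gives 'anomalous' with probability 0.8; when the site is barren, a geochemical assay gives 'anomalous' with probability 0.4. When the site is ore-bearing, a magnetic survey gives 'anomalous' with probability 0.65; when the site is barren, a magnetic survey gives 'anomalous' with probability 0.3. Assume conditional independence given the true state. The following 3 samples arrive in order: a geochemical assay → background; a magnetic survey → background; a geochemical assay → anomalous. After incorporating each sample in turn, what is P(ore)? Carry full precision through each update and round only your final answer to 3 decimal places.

Each posterior becomes the prior for the next update.
After a geochemical assay='background': P(ore) = 0.2·0.6000 / (0.2·0.6000 + 0.6·0.4000) ≈ 0.3333
After a magnetic survey='background': P(ore) = 0.35·0.3333 / (0.35·0.3333 + 0.7·0.6667) ≈ 0.2000
After a geochemical assay='anomalous': P(ore) = 0.8·0.2000 / (0.8·0.2000 + 0.4·0.8000) ≈ 0.3333

0.333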